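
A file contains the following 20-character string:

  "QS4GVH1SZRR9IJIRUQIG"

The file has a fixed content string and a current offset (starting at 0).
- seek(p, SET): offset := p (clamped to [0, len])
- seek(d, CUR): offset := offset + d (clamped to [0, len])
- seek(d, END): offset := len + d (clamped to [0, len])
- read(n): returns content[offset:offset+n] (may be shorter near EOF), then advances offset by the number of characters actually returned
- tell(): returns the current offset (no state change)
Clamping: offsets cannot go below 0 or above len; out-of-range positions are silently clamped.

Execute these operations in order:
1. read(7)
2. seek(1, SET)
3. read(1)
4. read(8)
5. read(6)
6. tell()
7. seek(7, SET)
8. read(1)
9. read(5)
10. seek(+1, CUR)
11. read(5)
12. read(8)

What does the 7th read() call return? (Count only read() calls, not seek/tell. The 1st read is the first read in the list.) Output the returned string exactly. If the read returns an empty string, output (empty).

After 1 (read(7)): returned 'QS4GVH1', offset=7
After 2 (seek(1, SET)): offset=1
After 3 (read(1)): returned 'S', offset=2
After 4 (read(8)): returned '4GVH1SZR', offset=10
After 5 (read(6)): returned 'R9IJIR', offset=16
After 6 (tell()): offset=16
After 7 (seek(7, SET)): offset=7
After 8 (read(1)): returned 'S', offset=8
After 9 (read(5)): returned 'ZRR9I', offset=13
After 10 (seek(+1, CUR)): offset=14
After 11 (read(5)): returned 'IRUQI', offset=19
After 12 (read(8)): returned 'G', offset=20

Answer: IRUQI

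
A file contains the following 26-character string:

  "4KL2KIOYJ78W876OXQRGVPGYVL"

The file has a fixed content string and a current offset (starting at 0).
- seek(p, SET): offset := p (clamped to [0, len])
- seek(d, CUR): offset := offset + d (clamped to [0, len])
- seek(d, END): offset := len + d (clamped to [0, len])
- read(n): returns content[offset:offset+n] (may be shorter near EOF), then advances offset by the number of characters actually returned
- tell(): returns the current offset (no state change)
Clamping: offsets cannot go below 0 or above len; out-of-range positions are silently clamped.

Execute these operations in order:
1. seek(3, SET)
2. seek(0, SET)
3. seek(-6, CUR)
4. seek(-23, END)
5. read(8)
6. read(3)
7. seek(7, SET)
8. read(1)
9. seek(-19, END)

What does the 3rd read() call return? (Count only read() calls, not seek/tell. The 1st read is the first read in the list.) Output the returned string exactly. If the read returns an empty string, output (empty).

After 1 (seek(3, SET)): offset=3
After 2 (seek(0, SET)): offset=0
After 3 (seek(-6, CUR)): offset=0
After 4 (seek(-23, END)): offset=3
After 5 (read(8)): returned '2KIOYJ78', offset=11
After 6 (read(3)): returned 'W87', offset=14
After 7 (seek(7, SET)): offset=7
After 8 (read(1)): returned 'Y', offset=8
After 9 (seek(-19, END)): offset=7

Answer: Y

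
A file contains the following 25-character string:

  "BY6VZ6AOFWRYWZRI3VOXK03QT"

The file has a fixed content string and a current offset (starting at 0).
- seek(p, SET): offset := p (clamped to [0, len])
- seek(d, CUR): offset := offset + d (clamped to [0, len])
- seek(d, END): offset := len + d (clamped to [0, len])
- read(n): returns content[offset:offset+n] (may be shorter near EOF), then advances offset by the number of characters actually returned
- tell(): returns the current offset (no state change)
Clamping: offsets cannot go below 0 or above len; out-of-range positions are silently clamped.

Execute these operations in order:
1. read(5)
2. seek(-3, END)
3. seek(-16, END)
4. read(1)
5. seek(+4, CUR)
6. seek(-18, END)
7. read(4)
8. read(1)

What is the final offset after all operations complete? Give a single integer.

After 1 (read(5)): returned 'BY6VZ', offset=5
After 2 (seek(-3, END)): offset=22
After 3 (seek(-16, END)): offset=9
After 4 (read(1)): returned 'W', offset=10
After 5 (seek(+4, CUR)): offset=14
After 6 (seek(-18, END)): offset=7
After 7 (read(4)): returned 'OFWR', offset=11
After 8 (read(1)): returned 'Y', offset=12

Answer: 12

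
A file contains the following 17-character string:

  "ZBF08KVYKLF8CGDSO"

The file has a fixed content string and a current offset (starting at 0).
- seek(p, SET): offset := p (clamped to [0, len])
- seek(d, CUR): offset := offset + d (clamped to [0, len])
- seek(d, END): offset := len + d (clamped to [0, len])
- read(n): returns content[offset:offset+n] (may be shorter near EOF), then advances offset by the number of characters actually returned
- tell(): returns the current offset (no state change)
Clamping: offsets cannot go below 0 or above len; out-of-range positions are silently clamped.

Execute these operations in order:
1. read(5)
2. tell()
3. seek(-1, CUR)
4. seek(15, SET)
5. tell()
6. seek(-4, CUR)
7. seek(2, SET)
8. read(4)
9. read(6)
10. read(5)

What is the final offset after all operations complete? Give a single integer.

After 1 (read(5)): returned 'ZBF08', offset=5
After 2 (tell()): offset=5
After 3 (seek(-1, CUR)): offset=4
After 4 (seek(15, SET)): offset=15
After 5 (tell()): offset=15
After 6 (seek(-4, CUR)): offset=11
After 7 (seek(2, SET)): offset=2
After 8 (read(4)): returned 'F08K', offset=6
After 9 (read(6)): returned 'VYKLF8', offset=12
After 10 (read(5)): returned 'CGDSO', offset=17

Answer: 17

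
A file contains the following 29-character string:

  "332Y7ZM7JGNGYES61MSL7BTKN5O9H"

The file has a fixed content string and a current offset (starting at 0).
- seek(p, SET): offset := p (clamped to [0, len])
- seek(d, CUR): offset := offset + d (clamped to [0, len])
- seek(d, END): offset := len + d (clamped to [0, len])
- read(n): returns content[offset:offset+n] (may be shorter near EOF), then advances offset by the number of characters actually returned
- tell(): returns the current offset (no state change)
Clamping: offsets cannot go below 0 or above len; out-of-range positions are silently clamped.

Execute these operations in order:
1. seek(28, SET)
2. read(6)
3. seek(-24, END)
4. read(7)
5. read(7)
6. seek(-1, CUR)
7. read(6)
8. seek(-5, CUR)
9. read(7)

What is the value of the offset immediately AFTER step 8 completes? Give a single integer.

Answer: 19

Derivation:
After 1 (seek(28, SET)): offset=28
After 2 (read(6)): returned 'H', offset=29
After 3 (seek(-24, END)): offset=5
After 4 (read(7)): returned 'ZM7JGNG', offset=12
After 5 (read(7)): returned 'YES61MS', offset=19
After 6 (seek(-1, CUR)): offset=18
After 7 (read(6)): returned 'SL7BTK', offset=24
After 8 (seek(-5, CUR)): offset=19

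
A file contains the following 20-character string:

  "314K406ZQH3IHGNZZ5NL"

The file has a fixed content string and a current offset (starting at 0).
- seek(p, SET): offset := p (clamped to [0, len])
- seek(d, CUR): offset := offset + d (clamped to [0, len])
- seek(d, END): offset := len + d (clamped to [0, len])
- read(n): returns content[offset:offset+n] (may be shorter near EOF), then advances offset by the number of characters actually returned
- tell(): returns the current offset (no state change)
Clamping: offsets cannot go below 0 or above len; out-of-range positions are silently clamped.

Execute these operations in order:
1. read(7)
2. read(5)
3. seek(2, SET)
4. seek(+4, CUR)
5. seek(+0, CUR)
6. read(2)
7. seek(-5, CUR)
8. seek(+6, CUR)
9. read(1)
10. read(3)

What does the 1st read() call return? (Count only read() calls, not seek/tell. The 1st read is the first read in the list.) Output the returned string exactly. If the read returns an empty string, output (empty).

Answer: 314K406

Derivation:
After 1 (read(7)): returned '314K406', offset=7
After 2 (read(5)): returned 'ZQH3I', offset=12
After 3 (seek(2, SET)): offset=2
After 4 (seek(+4, CUR)): offset=6
After 5 (seek(+0, CUR)): offset=6
After 6 (read(2)): returned '6Z', offset=8
After 7 (seek(-5, CUR)): offset=3
After 8 (seek(+6, CUR)): offset=9
After 9 (read(1)): returned 'H', offset=10
After 10 (read(3)): returned '3IH', offset=13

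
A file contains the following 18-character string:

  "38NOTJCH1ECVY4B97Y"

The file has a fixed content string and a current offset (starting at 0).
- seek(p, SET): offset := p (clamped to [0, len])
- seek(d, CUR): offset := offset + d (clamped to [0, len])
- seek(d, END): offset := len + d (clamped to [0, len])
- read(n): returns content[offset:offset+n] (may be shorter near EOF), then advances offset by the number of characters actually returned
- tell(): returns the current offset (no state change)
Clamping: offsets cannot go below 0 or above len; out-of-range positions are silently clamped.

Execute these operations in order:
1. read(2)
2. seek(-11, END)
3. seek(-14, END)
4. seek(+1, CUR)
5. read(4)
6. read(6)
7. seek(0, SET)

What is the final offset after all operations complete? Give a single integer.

After 1 (read(2)): returned '38', offset=2
After 2 (seek(-11, END)): offset=7
After 3 (seek(-14, END)): offset=4
After 4 (seek(+1, CUR)): offset=5
After 5 (read(4)): returned 'JCH1', offset=9
After 6 (read(6)): returned 'ECVY4B', offset=15
After 7 (seek(0, SET)): offset=0

Answer: 0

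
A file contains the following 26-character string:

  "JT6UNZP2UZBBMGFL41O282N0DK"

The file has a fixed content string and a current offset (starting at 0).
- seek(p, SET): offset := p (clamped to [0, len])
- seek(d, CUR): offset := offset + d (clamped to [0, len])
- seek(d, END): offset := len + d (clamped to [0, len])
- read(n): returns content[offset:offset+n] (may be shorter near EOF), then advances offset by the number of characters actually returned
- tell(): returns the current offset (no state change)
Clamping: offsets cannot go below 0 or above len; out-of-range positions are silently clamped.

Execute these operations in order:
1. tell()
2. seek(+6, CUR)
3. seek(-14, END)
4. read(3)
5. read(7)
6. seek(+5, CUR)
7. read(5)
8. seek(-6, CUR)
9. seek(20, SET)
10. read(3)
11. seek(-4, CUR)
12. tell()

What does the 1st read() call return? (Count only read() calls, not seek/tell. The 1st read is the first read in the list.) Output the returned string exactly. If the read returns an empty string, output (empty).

After 1 (tell()): offset=0
After 2 (seek(+6, CUR)): offset=6
After 3 (seek(-14, END)): offset=12
After 4 (read(3)): returned 'MGF', offset=15
After 5 (read(7)): returned 'L41O282', offset=22
After 6 (seek(+5, CUR)): offset=26
After 7 (read(5)): returned '', offset=26
After 8 (seek(-6, CUR)): offset=20
After 9 (seek(20, SET)): offset=20
After 10 (read(3)): returned '82N', offset=23
After 11 (seek(-4, CUR)): offset=19
After 12 (tell()): offset=19

Answer: MGF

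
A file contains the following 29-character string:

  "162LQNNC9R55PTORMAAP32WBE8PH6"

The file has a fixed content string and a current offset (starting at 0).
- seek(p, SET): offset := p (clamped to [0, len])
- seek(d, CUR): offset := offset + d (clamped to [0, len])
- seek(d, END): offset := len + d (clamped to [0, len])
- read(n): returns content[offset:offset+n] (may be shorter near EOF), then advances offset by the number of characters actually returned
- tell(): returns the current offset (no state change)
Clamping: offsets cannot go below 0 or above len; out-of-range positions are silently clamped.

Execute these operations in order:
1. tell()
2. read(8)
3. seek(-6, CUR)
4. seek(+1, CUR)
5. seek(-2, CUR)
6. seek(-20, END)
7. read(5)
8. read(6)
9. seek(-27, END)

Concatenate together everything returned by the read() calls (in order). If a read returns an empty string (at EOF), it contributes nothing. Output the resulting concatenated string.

Answer: 162LQNNCR55PTORMAAP

Derivation:
After 1 (tell()): offset=0
After 2 (read(8)): returned '162LQNNC', offset=8
After 3 (seek(-6, CUR)): offset=2
After 4 (seek(+1, CUR)): offset=3
After 5 (seek(-2, CUR)): offset=1
After 6 (seek(-20, END)): offset=9
After 7 (read(5)): returned 'R55PT', offset=14
After 8 (read(6)): returned 'ORMAAP', offset=20
After 9 (seek(-27, END)): offset=2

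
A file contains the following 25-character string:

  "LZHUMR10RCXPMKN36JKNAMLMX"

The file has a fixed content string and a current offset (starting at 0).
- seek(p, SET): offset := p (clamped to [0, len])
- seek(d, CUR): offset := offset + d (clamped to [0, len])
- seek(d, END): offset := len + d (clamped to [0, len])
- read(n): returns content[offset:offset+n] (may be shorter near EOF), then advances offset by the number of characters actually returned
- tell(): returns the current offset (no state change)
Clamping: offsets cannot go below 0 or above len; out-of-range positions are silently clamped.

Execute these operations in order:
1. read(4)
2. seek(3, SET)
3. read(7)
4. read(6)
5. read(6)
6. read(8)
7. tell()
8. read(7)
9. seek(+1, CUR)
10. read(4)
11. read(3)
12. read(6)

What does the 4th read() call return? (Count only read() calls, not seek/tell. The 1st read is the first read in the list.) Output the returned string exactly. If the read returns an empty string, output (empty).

After 1 (read(4)): returned 'LZHU', offset=4
After 2 (seek(3, SET)): offset=3
After 3 (read(7)): returned 'UMR10RC', offset=10
After 4 (read(6)): returned 'XPMKN3', offset=16
After 5 (read(6)): returned '6JKNAM', offset=22
After 6 (read(8)): returned 'LMX', offset=25
After 7 (tell()): offset=25
After 8 (read(7)): returned '', offset=25
After 9 (seek(+1, CUR)): offset=25
After 10 (read(4)): returned '', offset=25
After 11 (read(3)): returned '', offset=25
After 12 (read(6)): returned '', offset=25

Answer: 6JKNAM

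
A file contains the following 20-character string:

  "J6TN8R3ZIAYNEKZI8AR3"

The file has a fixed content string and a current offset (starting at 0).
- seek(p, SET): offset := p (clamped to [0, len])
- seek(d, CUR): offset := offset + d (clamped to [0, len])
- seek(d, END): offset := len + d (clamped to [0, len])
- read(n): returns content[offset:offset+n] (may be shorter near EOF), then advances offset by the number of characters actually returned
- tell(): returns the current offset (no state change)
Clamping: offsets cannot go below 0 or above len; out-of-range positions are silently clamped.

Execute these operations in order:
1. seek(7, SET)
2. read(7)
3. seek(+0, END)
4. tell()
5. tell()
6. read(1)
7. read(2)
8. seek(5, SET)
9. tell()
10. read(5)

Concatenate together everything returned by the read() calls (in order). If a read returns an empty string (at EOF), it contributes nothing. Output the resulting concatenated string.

After 1 (seek(7, SET)): offset=7
After 2 (read(7)): returned 'ZIAYNEK', offset=14
After 3 (seek(+0, END)): offset=20
After 4 (tell()): offset=20
After 5 (tell()): offset=20
After 6 (read(1)): returned '', offset=20
After 7 (read(2)): returned '', offset=20
After 8 (seek(5, SET)): offset=5
After 9 (tell()): offset=5
After 10 (read(5)): returned 'R3ZIA', offset=10

Answer: ZIAYNEKR3ZIA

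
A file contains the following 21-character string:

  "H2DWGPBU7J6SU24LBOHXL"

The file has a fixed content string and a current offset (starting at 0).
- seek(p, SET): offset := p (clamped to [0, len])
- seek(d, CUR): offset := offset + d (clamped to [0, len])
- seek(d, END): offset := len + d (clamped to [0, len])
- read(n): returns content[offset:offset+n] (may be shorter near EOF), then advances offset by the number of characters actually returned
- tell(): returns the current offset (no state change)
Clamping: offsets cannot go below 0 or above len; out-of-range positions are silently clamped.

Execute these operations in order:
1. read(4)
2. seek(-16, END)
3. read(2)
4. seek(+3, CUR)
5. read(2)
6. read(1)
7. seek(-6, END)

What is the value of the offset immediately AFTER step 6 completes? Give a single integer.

Answer: 13

Derivation:
After 1 (read(4)): returned 'H2DW', offset=4
After 2 (seek(-16, END)): offset=5
After 3 (read(2)): returned 'PB', offset=7
After 4 (seek(+3, CUR)): offset=10
After 5 (read(2)): returned '6S', offset=12
After 6 (read(1)): returned 'U', offset=13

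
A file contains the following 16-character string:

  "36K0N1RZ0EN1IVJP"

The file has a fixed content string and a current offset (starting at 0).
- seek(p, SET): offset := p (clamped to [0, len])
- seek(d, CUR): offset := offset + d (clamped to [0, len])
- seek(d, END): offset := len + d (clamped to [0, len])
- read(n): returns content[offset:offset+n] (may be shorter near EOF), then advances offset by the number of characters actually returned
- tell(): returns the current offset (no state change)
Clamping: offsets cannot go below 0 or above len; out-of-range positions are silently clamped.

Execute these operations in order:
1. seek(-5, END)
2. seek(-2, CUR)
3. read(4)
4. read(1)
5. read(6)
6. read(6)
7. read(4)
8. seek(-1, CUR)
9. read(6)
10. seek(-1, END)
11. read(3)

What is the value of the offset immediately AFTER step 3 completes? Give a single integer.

Answer: 13

Derivation:
After 1 (seek(-5, END)): offset=11
After 2 (seek(-2, CUR)): offset=9
After 3 (read(4)): returned 'EN1I', offset=13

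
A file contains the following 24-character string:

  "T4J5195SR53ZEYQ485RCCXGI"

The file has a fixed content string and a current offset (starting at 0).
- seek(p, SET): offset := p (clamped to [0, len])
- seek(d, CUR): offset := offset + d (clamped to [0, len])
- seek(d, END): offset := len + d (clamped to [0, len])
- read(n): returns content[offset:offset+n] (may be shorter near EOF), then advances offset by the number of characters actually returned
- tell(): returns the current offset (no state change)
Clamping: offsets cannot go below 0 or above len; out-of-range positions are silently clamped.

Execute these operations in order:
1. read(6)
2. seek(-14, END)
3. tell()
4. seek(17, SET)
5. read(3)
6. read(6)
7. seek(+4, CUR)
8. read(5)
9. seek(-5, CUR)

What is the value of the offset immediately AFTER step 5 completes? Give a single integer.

After 1 (read(6)): returned 'T4J519', offset=6
After 2 (seek(-14, END)): offset=10
After 3 (tell()): offset=10
After 4 (seek(17, SET)): offset=17
After 5 (read(3)): returned '5RC', offset=20

Answer: 20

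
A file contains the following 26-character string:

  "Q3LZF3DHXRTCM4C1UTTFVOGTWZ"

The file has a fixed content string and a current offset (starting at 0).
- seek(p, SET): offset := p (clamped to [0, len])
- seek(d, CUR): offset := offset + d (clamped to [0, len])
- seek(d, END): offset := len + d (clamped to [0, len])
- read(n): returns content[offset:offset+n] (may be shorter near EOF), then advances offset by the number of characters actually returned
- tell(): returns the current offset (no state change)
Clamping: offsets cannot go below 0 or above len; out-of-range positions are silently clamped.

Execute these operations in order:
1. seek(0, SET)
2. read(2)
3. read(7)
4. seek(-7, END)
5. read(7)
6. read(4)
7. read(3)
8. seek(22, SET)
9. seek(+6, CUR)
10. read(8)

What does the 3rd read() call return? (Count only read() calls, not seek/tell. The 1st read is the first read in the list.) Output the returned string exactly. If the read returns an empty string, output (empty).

Answer: FVOGTWZ

Derivation:
After 1 (seek(0, SET)): offset=0
After 2 (read(2)): returned 'Q3', offset=2
After 3 (read(7)): returned 'LZF3DHX', offset=9
After 4 (seek(-7, END)): offset=19
After 5 (read(7)): returned 'FVOGTWZ', offset=26
After 6 (read(4)): returned '', offset=26
After 7 (read(3)): returned '', offset=26
After 8 (seek(22, SET)): offset=22
After 9 (seek(+6, CUR)): offset=26
After 10 (read(8)): returned '', offset=26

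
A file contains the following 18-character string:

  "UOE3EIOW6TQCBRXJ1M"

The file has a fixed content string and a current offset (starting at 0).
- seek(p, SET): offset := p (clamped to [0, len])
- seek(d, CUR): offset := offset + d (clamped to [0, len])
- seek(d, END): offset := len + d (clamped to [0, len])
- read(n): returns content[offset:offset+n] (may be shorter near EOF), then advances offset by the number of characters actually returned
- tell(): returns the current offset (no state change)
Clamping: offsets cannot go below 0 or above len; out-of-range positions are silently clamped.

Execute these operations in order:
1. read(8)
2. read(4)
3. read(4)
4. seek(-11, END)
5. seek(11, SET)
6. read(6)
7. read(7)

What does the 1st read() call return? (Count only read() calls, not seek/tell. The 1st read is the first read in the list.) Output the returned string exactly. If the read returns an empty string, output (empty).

Answer: UOE3EIOW

Derivation:
After 1 (read(8)): returned 'UOE3EIOW', offset=8
After 2 (read(4)): returned '6TQC', offset=12
After 3 (read(4)): returned 'BRXJ', offset=16
After 4 (seek(-11, END)): offset=7
After 5 (seek(11, SET)): offset=11
After 6 (read(6)): returned 'CBRXJ1', offset=17
After 7 (read(7)): returned 'M', offset=18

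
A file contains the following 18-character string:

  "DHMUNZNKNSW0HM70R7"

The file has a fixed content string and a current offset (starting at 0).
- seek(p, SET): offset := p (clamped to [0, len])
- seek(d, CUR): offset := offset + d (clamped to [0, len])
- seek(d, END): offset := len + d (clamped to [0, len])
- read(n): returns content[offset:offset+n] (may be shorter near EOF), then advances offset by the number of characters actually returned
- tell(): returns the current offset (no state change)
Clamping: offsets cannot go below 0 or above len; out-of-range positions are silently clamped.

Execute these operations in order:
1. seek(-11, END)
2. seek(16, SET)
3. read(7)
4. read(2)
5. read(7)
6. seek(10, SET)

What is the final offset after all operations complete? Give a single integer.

Answer: 10

Derivation:
After 1 (seek(-11, END)): offset=7
After 2 (seek(16, SET)): offset=16
After 3 (read(7)): returned 'R7', offset=18
After 4 (read(2)): returned '', offset=18
After 5 (read(7)): returned '', offset=18
After 6 (seek(10, SET)): offset=10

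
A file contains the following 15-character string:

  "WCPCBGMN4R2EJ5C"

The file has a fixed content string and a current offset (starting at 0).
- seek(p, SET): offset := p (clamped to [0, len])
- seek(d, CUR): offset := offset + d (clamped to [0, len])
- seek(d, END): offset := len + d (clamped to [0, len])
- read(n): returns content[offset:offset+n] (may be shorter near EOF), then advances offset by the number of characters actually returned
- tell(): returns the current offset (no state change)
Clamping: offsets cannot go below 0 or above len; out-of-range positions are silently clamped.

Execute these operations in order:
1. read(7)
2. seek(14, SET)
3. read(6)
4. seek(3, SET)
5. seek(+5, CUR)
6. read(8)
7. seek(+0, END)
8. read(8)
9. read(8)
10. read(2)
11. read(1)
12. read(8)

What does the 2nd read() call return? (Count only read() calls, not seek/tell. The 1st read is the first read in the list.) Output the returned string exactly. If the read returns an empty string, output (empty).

After 1 (read(7)): returned 'WCPCBGM', offset=7
After 2 (seek(14, SET)): offset=14
After 3 (read(6)): returned 'C', offset=15
After 4 (seek(3, SET)): offset=3
After 5 (seek(+5, CUR)): offset=8
After 6 (read(8)): returned '4R2EJ5C', offset=15
After 7 (seek(+0, END)): offset=15
After 8 (read(8)): returned '', offset=15
After 9 (read(8)): returned '', offset=15
After 10 (read(2)): returned '', offset=15
After 11 (read(1)): returned '', offset=15
After 12 (read(8)): returned '', offset=15

Answer: C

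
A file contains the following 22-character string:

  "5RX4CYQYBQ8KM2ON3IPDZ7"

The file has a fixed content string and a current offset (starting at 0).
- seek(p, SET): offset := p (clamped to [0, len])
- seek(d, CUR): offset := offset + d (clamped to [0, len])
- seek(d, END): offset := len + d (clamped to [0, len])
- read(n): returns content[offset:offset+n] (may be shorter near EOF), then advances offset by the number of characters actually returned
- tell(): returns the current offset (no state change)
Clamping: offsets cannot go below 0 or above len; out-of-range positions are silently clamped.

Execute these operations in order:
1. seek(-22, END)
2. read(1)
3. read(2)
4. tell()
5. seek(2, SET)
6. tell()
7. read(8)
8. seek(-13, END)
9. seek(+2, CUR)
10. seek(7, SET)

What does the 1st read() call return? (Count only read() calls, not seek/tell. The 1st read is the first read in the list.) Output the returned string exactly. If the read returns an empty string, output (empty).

After 1 (seek(-22, END)): offset=0
After 2 (read(1)): returned '5', offset=1
After 3 (read(2)): returned 'RX', offset=3
After 4 (tell()): offset=3
After 5 (seek(2, SET)): offset=2
After 6 (tell()): offset=2
After 7 (read(8)): returned 'X4CYQYBQ', offset=10
After 8 (seek(-13, END)): offset=9
After 9 (seek(+2, CUR)): offset=11
After 10 (seek(7, SET)): offset=7

Answer: 5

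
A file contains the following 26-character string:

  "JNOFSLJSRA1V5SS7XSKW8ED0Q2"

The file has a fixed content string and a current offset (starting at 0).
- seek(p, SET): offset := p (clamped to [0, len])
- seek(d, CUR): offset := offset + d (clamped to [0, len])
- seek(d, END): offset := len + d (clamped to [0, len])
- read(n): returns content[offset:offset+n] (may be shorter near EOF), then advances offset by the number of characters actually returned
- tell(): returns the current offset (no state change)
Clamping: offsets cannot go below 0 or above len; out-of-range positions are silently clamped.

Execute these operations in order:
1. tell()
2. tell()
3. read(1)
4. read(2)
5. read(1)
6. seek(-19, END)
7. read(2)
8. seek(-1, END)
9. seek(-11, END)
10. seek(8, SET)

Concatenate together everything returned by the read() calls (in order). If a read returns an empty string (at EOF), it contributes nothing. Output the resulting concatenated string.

After 1 (tell()): offset=0
After 2 (tell()): offset=0
After 3 (read(1)): returned 'J', offset=1
After 4 (read(2)): returned 'NO', offset=3
After 5 (read(1)): returned 'F', offset=4
After 6 (seek(-19, END)): offset=7
After 7 (read(2)): returned 'SR', offset=9
After 8 (seek(-1, END)): offset=25
After 9 (seek(-11, END)): offset=15
After 10 (seek(8, SET)): offset=8

Answer: JNOFSR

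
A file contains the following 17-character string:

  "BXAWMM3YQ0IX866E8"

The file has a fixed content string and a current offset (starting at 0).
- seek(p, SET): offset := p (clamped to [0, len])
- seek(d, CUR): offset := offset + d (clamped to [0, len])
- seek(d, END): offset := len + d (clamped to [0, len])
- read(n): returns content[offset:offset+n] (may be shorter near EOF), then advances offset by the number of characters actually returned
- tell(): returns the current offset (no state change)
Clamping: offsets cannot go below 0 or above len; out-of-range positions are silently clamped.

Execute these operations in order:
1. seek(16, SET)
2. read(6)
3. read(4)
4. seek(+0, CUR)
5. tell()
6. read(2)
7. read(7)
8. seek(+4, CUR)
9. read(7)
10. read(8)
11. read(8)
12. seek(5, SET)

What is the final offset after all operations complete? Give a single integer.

Answer: 5

Derivation:
After 1 (seek(16, SET)): offset=16
After 2 (read(6)): returned '8', offset=17
After 3 (read(4)): returned '', offset=17
After 4 (seek(+0, CUR)): offset=17
After 5 (tell()): offset=17
After 6 (read(2)): returned '', offset=17
After 7 (read(7)): returned '', offset=17
After 8 (seek(+4, CUR)): offset=17
After 9 (read(7)): returned '', offset=17
After 10 (read(8)): returned '', offset=17
After 11 (read(8)): returned '', offset=17
After 12 (seek(5, SET)): offset=5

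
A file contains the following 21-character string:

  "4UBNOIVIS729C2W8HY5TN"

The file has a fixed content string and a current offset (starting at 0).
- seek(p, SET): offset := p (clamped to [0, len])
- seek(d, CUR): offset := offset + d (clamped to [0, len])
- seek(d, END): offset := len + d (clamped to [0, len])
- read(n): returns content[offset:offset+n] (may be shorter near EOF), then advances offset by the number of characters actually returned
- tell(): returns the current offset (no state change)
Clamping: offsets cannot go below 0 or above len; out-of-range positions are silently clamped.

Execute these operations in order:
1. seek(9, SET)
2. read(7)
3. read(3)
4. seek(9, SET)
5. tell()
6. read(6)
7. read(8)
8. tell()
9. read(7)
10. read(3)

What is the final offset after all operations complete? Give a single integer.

Answer: 21

Derivation:
After 1 (seek(9, SET)): offset=9
After 2 (read(7)): returned '729C2W8', offset=16
After 3 (read(3)): returned 'HY5', offset=19
After 4 (seek(9, SET)): offset=9
After 5 (tell()): offset=9
After 6 (read(6)): returned '729C2W', offset=15
After 7 (read(8)): returned '8HY5TN', offset=21
After 8 (tell()): offset=21
After 9 (read(7)): returned '', offset=21
After 10 (read(3)): returned '', offset=21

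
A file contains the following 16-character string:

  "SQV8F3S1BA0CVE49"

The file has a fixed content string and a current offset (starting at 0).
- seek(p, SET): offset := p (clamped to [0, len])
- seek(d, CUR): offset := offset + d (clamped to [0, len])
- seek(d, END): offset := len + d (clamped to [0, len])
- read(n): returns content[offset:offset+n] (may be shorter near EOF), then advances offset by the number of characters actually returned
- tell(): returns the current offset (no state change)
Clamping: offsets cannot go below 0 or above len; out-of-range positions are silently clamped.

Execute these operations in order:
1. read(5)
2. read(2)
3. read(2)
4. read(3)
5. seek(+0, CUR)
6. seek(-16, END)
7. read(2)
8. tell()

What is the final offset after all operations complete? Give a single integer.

Answer: 2

Derivation:
After 1 (read(5)): returned 'SQV8F', offset=5
After 2 (read(2)): returned '3S', offset=7
After 3 (read(2)): returned '1B', offset=9
After 4 (read(3)): returned 'A0C', offset=12
After 5 (seek(+0, CUR)): offset=12
After 6 (seek(-16, END)): offset=0
After 7 (read(2)): returned 'SQ', offset=2
After 8 (tell()): offset=2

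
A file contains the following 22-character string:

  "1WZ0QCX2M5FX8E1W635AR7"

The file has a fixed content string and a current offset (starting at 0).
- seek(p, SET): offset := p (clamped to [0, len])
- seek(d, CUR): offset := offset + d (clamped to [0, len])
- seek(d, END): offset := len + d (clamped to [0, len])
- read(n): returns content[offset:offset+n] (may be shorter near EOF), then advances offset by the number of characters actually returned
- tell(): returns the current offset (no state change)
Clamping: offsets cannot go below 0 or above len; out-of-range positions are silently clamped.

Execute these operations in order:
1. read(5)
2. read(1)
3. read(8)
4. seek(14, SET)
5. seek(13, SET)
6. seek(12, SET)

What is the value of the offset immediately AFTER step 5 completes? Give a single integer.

After 1 (read(5)): returned '1WZ0Q', offset=5
After 2 (read(1)): returned 'C', offset=6
After 3 (read(8)): returned 'X2M5FX8E', offset=14
After 4 (seek(14, SET)): offset=14
After 5 (seek(13, SET)): offset=13

Answer: 13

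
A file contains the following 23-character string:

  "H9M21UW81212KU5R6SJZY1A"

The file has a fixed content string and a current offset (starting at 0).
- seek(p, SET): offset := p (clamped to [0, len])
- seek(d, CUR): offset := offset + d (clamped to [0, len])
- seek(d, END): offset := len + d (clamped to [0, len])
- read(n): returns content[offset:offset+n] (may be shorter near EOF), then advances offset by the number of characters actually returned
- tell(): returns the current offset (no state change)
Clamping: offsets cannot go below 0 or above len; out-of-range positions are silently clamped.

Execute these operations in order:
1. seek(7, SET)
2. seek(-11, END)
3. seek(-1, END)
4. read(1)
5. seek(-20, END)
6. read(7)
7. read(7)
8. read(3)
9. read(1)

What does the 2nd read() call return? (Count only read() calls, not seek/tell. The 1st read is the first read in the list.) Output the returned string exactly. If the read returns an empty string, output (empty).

Answer: 21UW812

Derivation:
After 1 (seek(7, SET)): offset=7
After 2 (seek(-11, END)): offset=12
After 3 (seek(-1, END)): offset=22
After 4 (read(1)): returned 'A', offset=23
After 5 (seek(-20, END)): offset=3
After 6 (read(7)): returned '21UW812', offset=10
After 7 (read(7)): returned '12KU5R6', offset=17
After 8 (read(3)): returned 'SJZ', offset=20
After 9 (read(1)): returned 'Y', offset=21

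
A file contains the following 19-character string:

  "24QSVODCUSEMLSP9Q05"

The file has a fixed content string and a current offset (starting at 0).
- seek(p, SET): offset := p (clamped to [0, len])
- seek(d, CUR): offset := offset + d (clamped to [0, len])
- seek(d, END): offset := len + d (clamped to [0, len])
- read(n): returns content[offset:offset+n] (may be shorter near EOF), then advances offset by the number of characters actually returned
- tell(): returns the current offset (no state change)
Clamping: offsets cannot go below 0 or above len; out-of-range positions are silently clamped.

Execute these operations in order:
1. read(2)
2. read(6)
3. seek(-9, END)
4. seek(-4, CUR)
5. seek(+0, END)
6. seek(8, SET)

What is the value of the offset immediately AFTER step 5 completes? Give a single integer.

Answer: 19

Derivation:
After 1 (read(2)): returned '24', offset=2
After 2 (read(6)): returned 'QSVODC', offset=8
After 3 (seek(-9, END)): offset=10
After 4 (seek(-4, CUR)): offset=6
After 5 (seek(+0, END)): offset=19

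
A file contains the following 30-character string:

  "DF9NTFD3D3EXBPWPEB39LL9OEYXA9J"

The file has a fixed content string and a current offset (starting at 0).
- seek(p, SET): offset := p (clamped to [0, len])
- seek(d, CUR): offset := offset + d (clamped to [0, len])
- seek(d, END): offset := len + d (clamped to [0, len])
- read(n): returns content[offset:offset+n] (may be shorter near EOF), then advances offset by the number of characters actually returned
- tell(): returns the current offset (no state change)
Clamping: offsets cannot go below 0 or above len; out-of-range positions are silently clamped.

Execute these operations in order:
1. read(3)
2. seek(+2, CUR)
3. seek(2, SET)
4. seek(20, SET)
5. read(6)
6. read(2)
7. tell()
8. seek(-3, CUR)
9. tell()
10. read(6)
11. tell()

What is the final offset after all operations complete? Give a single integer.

After 1 (read(3)): returned 'DF9', offset=3
After 2 (seek(+2, CUR)): offset=5
After 3 (seek(2, SET)): offset=2
After 4 (seek(20, SET)): offset=20
After 5 (read(6)): returned 'LL9OEY', offset=26
After 6 (read(2)): returned 'XA', offset=28
After 7 (tell()): offset=28
After 8 (seek(-3, CUR)): offset=25
After 9 (tell()): offset=25
After 10 (read(6)): returned 'YXA9J', offset=30
After 11 (tell()): offset=30

Answer: 30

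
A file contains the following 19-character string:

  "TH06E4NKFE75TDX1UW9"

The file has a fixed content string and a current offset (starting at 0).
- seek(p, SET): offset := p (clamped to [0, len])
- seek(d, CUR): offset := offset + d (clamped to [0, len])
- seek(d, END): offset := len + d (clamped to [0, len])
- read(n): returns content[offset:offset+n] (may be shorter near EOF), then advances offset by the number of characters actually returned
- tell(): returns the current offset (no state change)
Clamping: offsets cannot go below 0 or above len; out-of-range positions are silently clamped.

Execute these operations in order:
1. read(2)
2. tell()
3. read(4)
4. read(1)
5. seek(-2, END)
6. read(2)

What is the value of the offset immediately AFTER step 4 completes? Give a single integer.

Answer: 7

Derivation:
After 1 (read(2)): returned 'TH', offset=2
After 2 (tell()): offset=2
After 3 (read(4)): returned '06E4', offset=6
After 4 (read(1)): returned 'N', offset=7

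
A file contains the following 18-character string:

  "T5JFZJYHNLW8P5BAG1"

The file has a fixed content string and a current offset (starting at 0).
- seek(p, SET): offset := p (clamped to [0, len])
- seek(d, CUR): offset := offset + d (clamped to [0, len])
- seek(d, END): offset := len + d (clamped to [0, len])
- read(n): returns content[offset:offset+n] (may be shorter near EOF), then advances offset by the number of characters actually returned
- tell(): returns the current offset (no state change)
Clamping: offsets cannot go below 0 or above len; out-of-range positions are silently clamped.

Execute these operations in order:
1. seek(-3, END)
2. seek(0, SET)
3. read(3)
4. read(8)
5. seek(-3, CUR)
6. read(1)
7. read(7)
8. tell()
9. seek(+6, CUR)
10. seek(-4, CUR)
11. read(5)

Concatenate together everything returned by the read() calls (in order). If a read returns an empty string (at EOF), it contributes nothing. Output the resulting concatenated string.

After 1 (seek(-3, END)): offset=15
After 2 (seek(0, SET)): offset=0
After 3 (read(3)): returned 'T5J', offset=3
After 4 (read(8)): returned 'FZJYHNLW', offset=11
After 5 (seek(-3, CUR)): offset=8
After 6 (read(1)): returned 'N', offset=9
After 7 (read(7)): returned 'LW8P5BA', offset=16
After 8 (tell()): offset=16
After 9 (seek(+6, CUR)): offset=18
After 10 (seek(-4, CUR)): offset=14
After 11 (read(5)): returned 'BAG1', offset=18

Answer: T5JFZJYHNLWNLW8P5BABAG1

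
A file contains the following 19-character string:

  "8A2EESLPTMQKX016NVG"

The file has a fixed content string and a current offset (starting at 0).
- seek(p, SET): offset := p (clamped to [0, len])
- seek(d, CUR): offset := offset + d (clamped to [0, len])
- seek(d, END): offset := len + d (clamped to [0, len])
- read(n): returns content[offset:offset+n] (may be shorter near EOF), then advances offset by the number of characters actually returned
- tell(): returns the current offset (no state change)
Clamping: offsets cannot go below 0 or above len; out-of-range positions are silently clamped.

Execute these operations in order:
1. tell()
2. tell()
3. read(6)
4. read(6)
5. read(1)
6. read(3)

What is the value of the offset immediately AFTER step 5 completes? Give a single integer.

Answer: 13

Derivation:
After 1 (tell()): offset=0
After 2 (tell()): offset=0
After 3 (read(6)): returned '8A2EES', offset=6
After 4 (read(6)): returned 'LPTMQK', offset=12
After 5 (read(1)): returned 'X', offset=13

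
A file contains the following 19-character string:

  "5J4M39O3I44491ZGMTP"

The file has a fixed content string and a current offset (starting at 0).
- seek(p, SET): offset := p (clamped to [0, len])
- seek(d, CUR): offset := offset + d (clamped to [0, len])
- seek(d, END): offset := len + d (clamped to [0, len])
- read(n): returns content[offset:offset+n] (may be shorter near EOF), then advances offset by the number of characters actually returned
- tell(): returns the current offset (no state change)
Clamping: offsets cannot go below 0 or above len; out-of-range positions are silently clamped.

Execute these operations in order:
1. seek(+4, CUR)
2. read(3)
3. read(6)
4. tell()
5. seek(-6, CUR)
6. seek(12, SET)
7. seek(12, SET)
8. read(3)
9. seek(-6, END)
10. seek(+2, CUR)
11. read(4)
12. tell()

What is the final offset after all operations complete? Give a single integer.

Answer: 19

Derivation:
After 1 (seek(+4, CUR)): offset=4
After 2 (read(3)): returned '39O', offset=7
After 3 (read(6)): returned '3I4449', offset=13
After 4 (tell()): offset=13
After 5 (seek(-6, CUR)): offset=7
After 6 (seek(12, SET)): offset=12
After 7 (seek(12, SET)): offset=12
After 8 (read(3)): returned '91Z', offset=15
After 9 (seek(-6, END)): offset=13
After 10 (seek(+2, CUR)): offset=15
After 11 (read(4)): returned 'GMTP', offset=19
After 12 (tell()): offset=19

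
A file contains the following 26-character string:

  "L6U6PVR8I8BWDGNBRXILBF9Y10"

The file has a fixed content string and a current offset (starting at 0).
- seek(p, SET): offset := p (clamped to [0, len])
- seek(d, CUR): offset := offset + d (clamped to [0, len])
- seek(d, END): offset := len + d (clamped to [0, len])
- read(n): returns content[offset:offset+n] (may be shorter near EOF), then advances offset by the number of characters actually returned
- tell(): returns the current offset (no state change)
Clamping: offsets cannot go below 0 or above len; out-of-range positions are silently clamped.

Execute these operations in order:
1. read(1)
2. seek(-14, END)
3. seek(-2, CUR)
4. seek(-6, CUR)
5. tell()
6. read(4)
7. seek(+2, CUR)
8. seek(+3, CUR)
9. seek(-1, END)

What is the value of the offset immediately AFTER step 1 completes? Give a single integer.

After 1 (read(1)): returned 'L', offset=1

Answer: 1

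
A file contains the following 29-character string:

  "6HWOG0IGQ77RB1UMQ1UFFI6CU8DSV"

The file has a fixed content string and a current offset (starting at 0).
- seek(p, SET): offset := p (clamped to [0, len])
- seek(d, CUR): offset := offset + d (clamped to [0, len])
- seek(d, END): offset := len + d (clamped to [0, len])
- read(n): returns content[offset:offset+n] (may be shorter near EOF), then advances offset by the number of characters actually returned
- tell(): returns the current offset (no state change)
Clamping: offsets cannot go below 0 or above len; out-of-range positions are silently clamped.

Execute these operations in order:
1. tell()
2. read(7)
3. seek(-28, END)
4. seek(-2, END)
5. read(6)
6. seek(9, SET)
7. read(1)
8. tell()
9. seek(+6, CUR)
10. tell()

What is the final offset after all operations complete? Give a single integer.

Answer: 16

Derivation:
After 1 (tell()): offset=0
After 2 (read(7)): returned '6HWOG0I', offset=7
After 3 (seek(-28, END)): offset=1
After 4 (seek(-2, END)): offset=27
After 5 (read(6)): returned 'SV', offset=29
After 6 (seek(9, SET)): offset=9
After 7 (read(1)): returned '7', offset=10
After 8 (tell()): offset=10
After 9 (seek(+6, CUR)): offset=16
After 10 (tell()): offset=16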